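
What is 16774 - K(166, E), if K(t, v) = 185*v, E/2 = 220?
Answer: -64626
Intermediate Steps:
E = 440 (E = 2*220 = 440)
16774 - K(166, E) = 16774 - 185*440 = 16774 - 1*81400 = 16774 - 81400 = -64626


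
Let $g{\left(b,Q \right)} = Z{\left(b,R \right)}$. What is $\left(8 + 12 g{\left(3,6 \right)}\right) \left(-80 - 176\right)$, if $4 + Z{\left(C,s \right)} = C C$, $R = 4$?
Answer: $-17408$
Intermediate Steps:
$Z{\left(C,s \right)} = -4 + C^{2}$ ($Z{\left(C,s \right)} = -4 + C C = -4 + C^{2}$)
$g{\left(b,Q \right)} = -4 + b^{2}$
$\left(8 + 12 g{\left(3,6 \right)}\right) \left(-80 - 176\right) = \left(8 + 12 \left(-4 + 3^{2}\right)\right) \left(-80 - 176\right) = \left(8 + 12 \left(-4 + 9\right)\right) \left(-256\right) = \left(8 + 12 \cdot 5\right) \left(-256\right) = \left(8 + 60\right) \left(-256\right) = 68 \left(-256\right) = -17408$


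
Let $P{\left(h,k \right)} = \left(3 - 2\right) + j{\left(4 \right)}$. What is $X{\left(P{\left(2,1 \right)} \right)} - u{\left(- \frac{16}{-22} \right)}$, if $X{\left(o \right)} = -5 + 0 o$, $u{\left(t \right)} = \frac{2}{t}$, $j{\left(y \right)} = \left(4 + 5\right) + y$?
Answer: $- \frac{31}{4} \approx -7.75$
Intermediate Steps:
$j{\left(y \right)} = 9 + y$
$P{\left(h,k \right)} = 14$ ($P{\left(h,k \right)} = \left(3 - 2\right) + \left(9 + 4\right) = 1 + 13 = 14$)
$X{\left(o \right)} = -5$ ($X{\left(o \right)} = -5 + 0 = -5$)
$X{\left(P{\left(2,1 \right)} \right)} - u{\left(- \frac{16}{-22} \right)} = -5 - \frac{2}{\left(-16\right) \frac{1}{-22}} = -5 - \frac{2}{\left(-16\right) \left(- \frac{1}{22}\right)} = -5 - \frac{2}{\frac{8}{11}} = -5 - 2 \cdot \frac{11}{8} = -5 - \frac{11}{4} = - \frac{31}{4}$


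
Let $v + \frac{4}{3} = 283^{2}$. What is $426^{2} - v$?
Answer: $\frac{304165}{3} \approx 1.0139 \cdot 10^{5}$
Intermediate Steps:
$v = \frac{240263}{3}$ ($v = - \frac{4}{3} + 283^{2} = - \frac{4}{3} + 80089 = \frac{240263}{3} \approx 80088.0$)
$426^{2} - v = 426^{2} - \frac{240263}{3} = 181476 - \frac{240263}{3} = \frac{304165}{3}$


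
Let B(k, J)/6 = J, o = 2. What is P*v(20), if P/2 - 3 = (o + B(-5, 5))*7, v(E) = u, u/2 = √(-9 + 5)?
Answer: 1816*I ≈ 1816.0*I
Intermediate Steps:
B(k, J) = 6*J
u = 4*I (u = 2*√(-9 + 5) = 2*√(-4) = 2*(2*I) = 4*I ≈ 4.0*I)
v(E) = 4*I
P = 454 (P = 6 + 2*((2 + 6*5)*7) = 6 + 2*((2 + 30)*7) = 6 + 2*(32*7) = 6 + 2*224 = 6 + 448 = 454)
P*v(20) = 454*(4*I) = 1816*I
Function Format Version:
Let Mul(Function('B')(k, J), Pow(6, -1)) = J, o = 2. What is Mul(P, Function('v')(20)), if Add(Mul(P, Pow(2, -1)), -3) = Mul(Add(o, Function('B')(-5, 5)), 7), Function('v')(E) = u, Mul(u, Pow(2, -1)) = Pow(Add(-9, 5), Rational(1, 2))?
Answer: Mul(1816, I) ≈ Mul(1816.0, I)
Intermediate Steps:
Function('B')(k, J) = Mul(6, J)
u = Mul(4, I) (u = Mul(2, Pow(Add(-9, 5), Rational(1, 2))) = Mul(2, Pow(-4, Rational(1, 2))) = Mul(2, Mul(2, I)) = Mul(4, I) ≈ Mul(4.0000, I))
Function('v')(E) = Mul(4, I)
P = 454 (P = Add(6, Mul(2, Mul(Add(2, Mul(6, 5)), 7))) = Add(6, Mul(2, Mul(Add(2, 30), 7))) = Add(6, Mul(2, Mul(32, 7))) = Add(6, Mul(2, 224)) = Add(6, 448) = 454)
Mul(P, Function('v')(20)) = Mul(454, Mul(4, I)) = Mul(1816, I)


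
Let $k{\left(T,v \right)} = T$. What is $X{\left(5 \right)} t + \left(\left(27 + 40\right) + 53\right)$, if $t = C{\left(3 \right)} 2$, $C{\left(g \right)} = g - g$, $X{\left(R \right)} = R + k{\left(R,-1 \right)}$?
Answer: $120$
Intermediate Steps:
$X{\left(R \right)} = 2 R$ ($X{\left(R \right)} = R + R = 2 R$)
$C{\left(g \right)} = 0$
$t = 0$ ($t = 0 \cdot 2 = 0$)
$X{\left(5 \right)} t + \left(\left(27 + 40\right) + 53\right) = 2 \cdot 5 \cdot 0 + \left(\left(27 + 40\right) + 53\right) = 10 \cdot 0 + \left(67 + 53\right) = 0 + 120 = 120$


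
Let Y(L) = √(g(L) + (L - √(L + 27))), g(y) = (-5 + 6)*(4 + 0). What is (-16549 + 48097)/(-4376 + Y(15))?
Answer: -31548/(4376 - √(19 - √42)) ≈ -7.2152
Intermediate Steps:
g(y) = 4 (g(y) = 1*4 = 4)
Y(L) = √(4 + L - √(27 + L)) (Y(L) = √(4 + (L - √(L + 27))) = √(4 + (L - √(27 + L))) = √(4 + L - √(27 + L)))
(-16549 + 48097)/(-4376 + Y(15)) = (-16549 + 48097)/(-4376 + √(4 + 15 - √(27 + 15))) = 31548/(-4376 + √(4 + 15 - √42)) = 31548/(-4376 + √(19 - √42))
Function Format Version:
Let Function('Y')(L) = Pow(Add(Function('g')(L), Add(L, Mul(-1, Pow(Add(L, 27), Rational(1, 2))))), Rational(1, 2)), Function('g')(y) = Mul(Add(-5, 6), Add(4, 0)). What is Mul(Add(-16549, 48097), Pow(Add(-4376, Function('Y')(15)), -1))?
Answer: Mul(-31548, Pow(Add(4376, Mul(-1, Pow(Add(19, Mul(-1, Pow(42, Rational(1, 2)))), Rational(1, 2)))), -1)) ≈ -7.2152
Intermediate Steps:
Function('g')(y) = 4 (Function('g')(y) = Mul(1, 4) = 4)
Function('Y')(L) = Pow(Add(4, L, Mul(-1, Pow(Add(27, L), Rational(1, 2)))), Rational(1, 2)) (Function('Y')(L) = Pow(Add(4, Add(L, Mul(-1, Pow(Add(L, 27), Rational(1, 2))))), Rational(1, 2)) = Pow(Add(4, Add(L, Mul(-1, Pow(Add(27, L), Rational(1, 2))))), Rational(1, 2)) = Pow(Add(4, L, Mul(-1, Pow(Add(27, L), Rational(1, 2)))), Rational(1, 2)))
Mul(Add(-16549, 48097), Pow(Add(-4376, Function('Y')(15)), -1)) = Mul(Add(-16549, 48097), Pow(Add(-4376, Pow(Add(4, 15, Mul(-1, Pow(Add(27, 15), Rational(1, 2)))), Rational(1, 2))), -1)) = Mul(31548, Pow(Add(-4376, Pow(Add(4, 15, Mul(-1, Pow(42, Rational(1, 2)))), Rational(1, 2))), -1)) = Mul(31548, Pow(Add(-4376, Pow(Add(19, Mul(-1, Pow(42, Rational(1, 2)))), Rational(1, 2))), -1))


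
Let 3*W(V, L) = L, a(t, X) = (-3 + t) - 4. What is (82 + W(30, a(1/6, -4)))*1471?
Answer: 2110885/18 ≈ 1.1727e+5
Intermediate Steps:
a(t, X) = -7 + t
W(V, L) = L/3
(82 + W(30, a(1/6, -4)))*1471 = (82 + (-7 + 1/6)/3)*1471 = (82 + (1/3)*(-41/6))*1471 = (82 - 41/18)*1471 = (1435/18)*1471 = 2110885/18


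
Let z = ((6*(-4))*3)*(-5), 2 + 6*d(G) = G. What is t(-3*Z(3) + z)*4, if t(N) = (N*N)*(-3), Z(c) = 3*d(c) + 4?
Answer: -1440747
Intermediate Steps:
d(G) = -1/3 + G/6
Z(c) = 3 + c/2 (Z(c) = 3*(-1/3 + c/6) + 4 = (-1 + c/2) + 4 = 3 + c/2)
z = 360 (z = -24*3*(-5) = -72*(-5) = 360)
t(N) = -3*N**2 (t(N) = N**2*(-3) = -3*N**2)
t(-3*Z(3) + z)*4 = -3*(-3*(3 + (1/2)*3) + 360)**2*4 = -3*(-3*(3 + 3/2) + 360)**2*4 = -3*(-3*9/2 + 360)**2*4 = -3*(-27/2 + 360)**2*4 = -3*(693/2)**2*4 = -3*480249/4*4 = -1440747/4*4 = -1440747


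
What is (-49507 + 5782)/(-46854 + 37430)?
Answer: 43725/9424 ≈ 4.6397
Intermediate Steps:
(-49507 + 5782)/(-46854 + 37430) = -43725/(-9424) = -43725*(-1/9424) = 43725/9424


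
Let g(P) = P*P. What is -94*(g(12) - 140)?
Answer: -376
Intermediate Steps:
g(P) = P²
-94*(g(12) - 140) = -94*(12² - 140) = -94*(144 - 140) = -94*4 = -376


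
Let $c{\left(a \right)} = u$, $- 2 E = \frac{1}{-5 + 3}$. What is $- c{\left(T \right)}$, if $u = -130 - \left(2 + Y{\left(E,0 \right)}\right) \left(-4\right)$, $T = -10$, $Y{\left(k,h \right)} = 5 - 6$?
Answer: $126$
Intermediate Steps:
$E = \frac{1}{4}$ ($E = - \frac{1}{2 \left(-5 + 3\right)} = - \frac{1}{2 \left(-2\right)} = \left(- \frac{1}{2}\right) \left(- \frac{1}{2}\right) = \frac{1}{4} \approx 0.25$)
$Y{\left(k,h \right)} = -1$ ($Y{\left(k,h \right)} = 5 - 6 = -1$)
$u = -126$ ($u = -130 - \left(2 - 1\right) \left(-4\right) = -130 - 1 \left(-4\right) = -130 - -4 = -130 + 4 = -126$)
$c{\left(a \right)} = -126$
$- c{\left(T \right)} = \left(-1\right) \left(-126\right) = 126$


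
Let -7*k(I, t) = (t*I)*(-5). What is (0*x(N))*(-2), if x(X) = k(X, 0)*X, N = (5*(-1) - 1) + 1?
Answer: 0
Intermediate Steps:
k(I, t) = 5*I*t/7 (k(I, t) = -t*I*(-5)/7 = -I*t*(-5)/7 = -(-5)*I*t/7 = 5*I*t/7)
N = -5 (N = (-5 - 1) + 1 = -6 + 1 = -5)
x(X) = 0 (x(X) = ((5/7)*X*0)*X = 0*X = 0)
(0*x(N))*(-2) = (0*0)*(-2) = 0*(-2) = 0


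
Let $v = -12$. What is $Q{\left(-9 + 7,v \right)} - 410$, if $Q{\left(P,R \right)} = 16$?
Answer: $-394$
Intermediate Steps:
$Q{\left(-9 + 7,v \right)} - 410 = 16 - 410 = -394$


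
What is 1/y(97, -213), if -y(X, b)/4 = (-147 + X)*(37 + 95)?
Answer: 1/26400 ≈ 3.7879e-5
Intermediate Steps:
y(X, b) = 77616 - 528*X (y(X, b) = -4*(-147 + X)*(37 + 95) = -4*(-147 + X)*132 = -4*(-19404 + 132*X) = 77616 - 528*X)
1/y(97, -213) = 1/(77616 - 528*97) = 1/(77616 - 51216) = 1/26400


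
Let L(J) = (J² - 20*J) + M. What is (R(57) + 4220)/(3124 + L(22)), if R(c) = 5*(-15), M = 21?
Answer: 4145/3189 ≈ 1.2998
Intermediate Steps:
L(J) = 21 + J² - 20*J (L(J) = (J² - 20*J) + 21 = 21 + J² - 20*J)
R(c) = -75
(R(57) + 4220)/(3124 + L(22)) = (-75 + 4220)/(3124 + (21 + 22² - 20*22)) = 4145/(3124 + (21 + 484 - 440)) = 4145/(3124 + 65) = 4145/3189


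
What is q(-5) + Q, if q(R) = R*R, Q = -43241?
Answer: -43216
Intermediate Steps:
q(R) = R**2
q(-5) + Q = (-5)**2 - 43241 = 25 - 43241 = -43216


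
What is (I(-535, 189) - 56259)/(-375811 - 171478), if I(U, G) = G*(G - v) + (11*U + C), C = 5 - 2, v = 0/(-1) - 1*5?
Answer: 25475/547289 ≈ 0.046548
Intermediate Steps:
v = -5 (v = 0*(-1) - 5 = 0 - 5 = -5)
C = 3
I(U, G) = 3 + 11*U + G*(5 + G) (I(U, G) = G*(G - 1*(-5)) + (11*U + 3) = G*(G + 5) + (3 + 11*U) = G*(5 + G) + (3 + 11*U) = 3 + 11*U + G*(5 + G))
(I(-535, 189) - 56259)/(-375811 - 171478) = ((3 + 189² + 5*189 + 11*(-535)) - 56259)/(-375811 - 171478) = ((3 + 35721 + 945 - 5885) - 56259)/(-547289) = (30784 - 56259)*(-1/547289) = -25475*(-1/547289) = 25475/547289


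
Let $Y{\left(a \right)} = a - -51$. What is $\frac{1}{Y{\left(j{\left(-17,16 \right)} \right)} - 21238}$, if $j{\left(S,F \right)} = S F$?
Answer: $- \frac{1}{21459} \approx -4.66 \cdot 10^{-5}$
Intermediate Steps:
$j{\left(S,F \right)} = F S$
$Y{\left(a \right)} = 51 + a$ ($Y{\left(a \right)} = a + 51 = 51 + a$)
$\frac{1}{Y{\left(j{\left(-17,16 \right)} \right)} - 21238} = \frac{1}{\left(51 + 16 \left(-17\right)\right) - 21238} = \frac{1}{\left(51 - 272\right) - 21238} = \frac{1}{-221 - 21238} = \frac{1}{-21459} = - \frac{1}{21459}$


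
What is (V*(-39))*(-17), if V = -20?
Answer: -13260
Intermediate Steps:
(V*(-39))*(-17) = -20*(-39)*(-17) = 780*(-17) = -13260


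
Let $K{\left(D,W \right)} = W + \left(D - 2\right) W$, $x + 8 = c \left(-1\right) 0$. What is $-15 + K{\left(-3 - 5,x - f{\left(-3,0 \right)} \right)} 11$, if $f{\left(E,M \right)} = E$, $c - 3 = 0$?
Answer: $480$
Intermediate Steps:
$c = 3$ ($c = 3 + 0 = 3$)
$x = -8$ ($x = -8 + 3 \left(-1\right) 0 = -8 - 0 = -8 + 0 = -8$)
$K{\left(D,W \right)} = W + W \left(-2 + D\right)$ ($K{\left(D,W \right)} = W + \left(-2 + D\right) W = W + W \left(-2 + D\right)$)
$-15 + K{\left(-3 - 5,x - f{\left(-3,0 \right)} \right)} 11 = -15 + \left(-8 - -3\right) \left(-1 - 8\right) 11 = -15 + \left(-8 + 3\right) \left(-1 - 8\right) 11 = -15 + \left(-5\right) \left(-9\right) 11 = -15 + 45 \cdot 11 = -15 + 495 = 480$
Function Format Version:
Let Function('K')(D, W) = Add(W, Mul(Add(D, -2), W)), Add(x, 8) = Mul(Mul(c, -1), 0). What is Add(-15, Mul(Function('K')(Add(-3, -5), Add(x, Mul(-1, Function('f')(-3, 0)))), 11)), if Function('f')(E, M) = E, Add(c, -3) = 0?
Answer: 480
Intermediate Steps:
c = 3 (c = Add(3, 0) = 3)
x = -8 (x = Add(-8, Mul(Mul(3, -1), 0)) = Add(-8, Mul(-3, 0)) = Add(-8, 0) = -8)
Function('K')(D, W) = Add(W, Mul(W, Add(-2, D))) (Function('K')(D, W) = Add(W, Mul(Add(-2, D), W)) = Add(W, Mul(W, Add(-2, D))))
Add(-15, Mul(Function('K')(Add(-3, -5), Add(x, Mul(-1, Function('f')(-3, 0)))), 11)) = Add(-15, Mul(Mul(Add(-8, Mul(-1, -3)), Add(-1, Add(-3, -5))), 11)) = Add(-15, Mul(Mul(Add(-8, 3), Add(-1, -8)), 11)) = Add(-15, Mul(Mul(-5, -9), 11)) = Add(-15, Mul(45, 11)) = Add(-15, 495) = 480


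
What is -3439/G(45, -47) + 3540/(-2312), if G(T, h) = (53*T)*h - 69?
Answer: -48638699/32415396 ≈ -1.5005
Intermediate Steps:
G(T, h) = -69 + 53*T*h (G(T, h) = 53*T*h - 69 = -69 + 53*T*h)
-3439/G(45, -47) + 3540/(-2312) = -3439/(-69 + 53*45*(-47)) + 3540/(-2312) = -3439/(-69 - 112095) + 3540*(-1/2312) = -3439/(-112164) - 885/578 = -3439*(-1/112164) - 885/578 = 3439/112164 - 885/578 = -48638699/32415396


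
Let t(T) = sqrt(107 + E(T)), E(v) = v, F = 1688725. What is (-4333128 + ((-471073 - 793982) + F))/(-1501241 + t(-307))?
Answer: 5869038637378/2253724540281 + 39094580*I*sqrt(2)/2253724540281 ≈ 2.6042 + 2.4532e-5*I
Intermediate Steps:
t(T) = sqrt(107 + T)
(-4333128 + ((-471073 - 793982) + F))/(-1501241 + t(-307)) = (-4333128 + ((-471073 - 793982) + 1688725))/(-1501241 + sqrt(107 - 307)) = (-4333128 + (-1265055 + 1688725))/(-1501241 + sqrt(-200)) = (-4333128 + 423670)/(-1501241 + 10*I*sqrt(2)) = -3909458/(-1501241 + 10*I*sqrt(2))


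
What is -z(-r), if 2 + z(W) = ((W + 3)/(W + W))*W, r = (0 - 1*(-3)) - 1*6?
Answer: -1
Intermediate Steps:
r = -3 (r = (0 + 3) - 6 = 3 - 6 = -3)
z(W) = -½ + W/2 (z(W) = -2 + ((W + 3)/(W + W))*W = -2 + ((3 + W)/((2*W)))*W = -2 + ((3 + W)*(1/(2*W)))*W = -2 + ((3 + W)/(2*W))*W = -2 + (3/2 + W/2) = -½ + W/2)
-z(-r) = -(-½ + (-1*(-3))/2) = -(-½ + (½)*3) = -(-½ + 3/2) = -1*1 = -1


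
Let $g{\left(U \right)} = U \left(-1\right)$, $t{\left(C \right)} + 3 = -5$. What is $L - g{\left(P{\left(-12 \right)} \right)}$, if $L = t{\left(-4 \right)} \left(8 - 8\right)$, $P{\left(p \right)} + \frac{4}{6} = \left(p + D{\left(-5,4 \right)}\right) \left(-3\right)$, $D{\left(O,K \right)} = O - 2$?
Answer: $\frac{169}{3} \approx 56.333$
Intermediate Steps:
$D{\left(O,K \right)} = -2 + O$
$t{\left(C \right)} = -8$ ($t{\left(C \right)} = -3 - 5 = -8$)
$P{\left(p \right)} = \frac{61}{3} - 3 p$ ($P{\left(p \right)} = - \frac{2}{3} + \left(p - 7\right) \left(-3\right) = - \frac{2}{3} + \left(-7 + p\right) \left(-3\right) = - \frac{2}{3} - \left(-21 + 3 p\right) = \frac{61}{3} - 3 p$)
$g{\left(U \right)} = - U$
$L = 0$ ($L = - 8 \left(8 - 8\right) = \left(-8\right) 0 = 0$)
$L - g{\left(P{\left(-12 \right)} \right)} = 0 - - (\frac{61}{3} - -36) = 0 - - (\frac{61}{3} + 36) = 0 - \left(-1\right) \frac{169}{3} = 0 - - \frac{169}{3} = 0 + \frac{169}{3} = \frac{169}{3}$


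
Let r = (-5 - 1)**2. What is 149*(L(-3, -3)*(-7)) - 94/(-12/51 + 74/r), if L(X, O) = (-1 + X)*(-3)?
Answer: -7000176/557 ≈ -12568.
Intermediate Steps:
L(X, O) = 3 - 3*X
r = 36 (r = (-6)**2 = 36)
149*(L(-3, -3)*(-7)) - 94/(-12/51 + 74/r) = 149*((3 - 3*(-3))*(-7)) - 94/(-12/51 + 74/36) = 149*((3 + 9)*(-7)) - 94/(-12*1/51 + 74*(1/36)) = 149*(12*(-7)) - 94/(-4/17 + 37/18) = 149*(-84) - 94/557/306 = -12516 - 94*306/557 = -12516 - 28764/557 = -7000176/557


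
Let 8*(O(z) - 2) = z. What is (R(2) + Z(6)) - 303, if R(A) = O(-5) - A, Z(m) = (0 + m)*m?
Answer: -2141/8 ≈ -267.63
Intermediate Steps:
Z(m) = m**2 (Z(m) = m*m = m**2)
O(z) = 2 + z/8
R(A) = 11/8 - A (R(A) = (2 + (1/8)*(-5)) - A = (2 - 5/8) - A = 11/8 - A)
(R(2) + Z(6)) - 303 = ((11/8 - 1*2) + 6**2) - 303 = ((11/8 - 2) + 36) - 303 = (-5/8 + 36) - 303 = 283/8 - 303 = -2141/8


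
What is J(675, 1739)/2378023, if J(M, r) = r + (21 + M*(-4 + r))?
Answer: 1172885/2378023 ≈ 0.49322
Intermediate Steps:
J(M, r) = 21 + r + M*(-4 + r)
J(675, 1739)/2378023 = (21 + 1739 - 4*675 + 675*1739)/2378023 = (21 + 1739 - 2700 + 1173825)*(1/2378023) = 1172885*(1/2378023) = 1172885/2378023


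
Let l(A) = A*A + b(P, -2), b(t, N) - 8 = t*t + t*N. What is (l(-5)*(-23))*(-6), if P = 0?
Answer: 4554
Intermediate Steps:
b(t, N) = 8 + t**2 + N*t (b(t, N) = 8 + (t*t + t*N) = 8 + (t**2 + N*t) = 8 + t**2 + N*t)
l(A) = 8 + A**2 (l(A) = A*A + (8 + 0**2 - 2*0) = A**2 + (8 + 0 + 0) = A**2 + 8 = 8 + A**2)
(l(-5)*(-23))*(-6) = ((8 + (-5)**2)*(-23))*(-6) = ((8 + 25)*(-23))*(-6) = (33*(-23))*(-6) = -759*(-6) = 4554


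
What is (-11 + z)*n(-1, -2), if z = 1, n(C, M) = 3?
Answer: -30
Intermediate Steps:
(-11 + z)*n(-1, -2) = (-11 + 1)*3 = -10*3 = -30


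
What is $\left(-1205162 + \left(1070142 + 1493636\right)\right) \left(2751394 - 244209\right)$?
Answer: $3406301655960$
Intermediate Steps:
$\left(-1205162 + \left(1070142 + 1493636\right)\right) \left(2751394 - 244209\right) = \left(-1205162 + 2563778\right) 2507185 = 1358616 \cdot 2507185 = 3406301655960$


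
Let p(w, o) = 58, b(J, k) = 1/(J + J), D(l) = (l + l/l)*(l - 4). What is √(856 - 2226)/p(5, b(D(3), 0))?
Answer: I*√1370/58 ≈ 0.63816*I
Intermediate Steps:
D(l) = (1 + l)*(-4 + l) (D(l) = (l + 1)*(-4 + l) = (1 + l)*(-4 + l))
b(J, k) = 1/(2*J)
√(856 - 2226)/p(5, b(D(3), 0)) = √(856 - 2226)/58 = √(-1370)*(1/58) = (I*√1370)*(1/58) = I*√1370/58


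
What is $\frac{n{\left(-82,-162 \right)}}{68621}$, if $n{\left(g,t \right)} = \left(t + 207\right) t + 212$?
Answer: $- \frac{7078}{68621} \approx -0.10315$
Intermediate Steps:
$n{\left(g,t \right)} = 212 + t \left(207 + t\right)$ ($n{\left(g,t \right)} = \left(207 + t\right) t + 212 = t \left(207 + t\right) + 212 = 212 + t \left(207 + t\right)$)
$\frac{n{\left(-82,-162 \right)}}{68621} = \frac{212 + \left(-162\right)^{2} + 207 \left(-162\right)}{68621} = \left(212 + 26244 - 33534\right) \frac{1}{68621} = \left(-7078\right) \frac{1}{68621} = - \frac{7078}{68621}$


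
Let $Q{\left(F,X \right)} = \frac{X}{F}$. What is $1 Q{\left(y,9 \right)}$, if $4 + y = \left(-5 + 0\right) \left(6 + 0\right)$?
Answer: $- \frac{9}{34} \approx -0.26471$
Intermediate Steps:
$y = -34$ ($y = -4 + \left(-5 + 0\right) \left(6 + 0\right) = -4 - 30 = -34$)
$1 Q{\left(y,9 \right)} = 1 \frac{9}{-34} = 1 \cdot 9 \left(- \frac{1}{34}\right) = 1 \left(- \frac{9}{34}\right) = - \frac{9}{34}$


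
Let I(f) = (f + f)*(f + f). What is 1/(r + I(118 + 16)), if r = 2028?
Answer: 1/73852 ≈ 1.3541e-5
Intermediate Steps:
I(f) = 4*f² (I(f) = (2*f)*(2*f) = 4*f²)
1/(r + I(118 + 16)) = 1/(2028 + 4*(118 + 16)²) = 1/(2028 + 4*134²) = 1/(2028 + 4*17956) = 1/(2028 + 71824) = 1/73852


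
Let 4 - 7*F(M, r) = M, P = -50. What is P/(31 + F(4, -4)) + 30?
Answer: 880/31 ≈ 28.387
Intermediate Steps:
F(M, r) = 4/7 - M/7
P/(31 + F(4, -4)) + 30 = -50/(31 + (4/7 - ⅐*4)) + 30 = -50/(31 + (4/7 - 4/7)) + 30 = -50/(31 + 0) + 30 = -50/31 + 30 = 880/31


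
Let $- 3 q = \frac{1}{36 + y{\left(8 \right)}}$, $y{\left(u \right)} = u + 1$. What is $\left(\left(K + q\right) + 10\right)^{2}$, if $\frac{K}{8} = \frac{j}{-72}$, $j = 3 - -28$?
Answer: $\frac{781456}{18225} \approx 42.878$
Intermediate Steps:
$y{\left(u \right)} = 1 + u$
$j = 31$ ($j = 3 + 28 = 31$)
$q = - \frac{1}{135}$ ($q = - \frac{1}{3 \left(36 + \left(1 + 8\right)\right)} = - \frac{1}{3 \left(36 + 9\right)} = - \frac{1}{3 \cdot 45} = \left(- \frac{1}{3}\right) \frac{1}{45} = - \frac{1}{135} \approx -0.0074074$)
$K = - \frac{31}{9}$ ($K = 8 \frac{31}{-72} = 8 \cdot 31 \left(- \frac{1}{72}\right) = 8 \left(- \frac{31}{72}\right) = - \frac{31}{9} \approx -3.4444$)
$\left(\left(K + q\right) + 10\right)^{2} = \left(\left(- \frac{31}{9} - \frac{1}{135}\right) + 10\right)^{2} = \left(- \frac{466}{135} + 10\right)^{2} = \left(\frac{884}{135}\right)^{2} = \frac{781456}{18225}$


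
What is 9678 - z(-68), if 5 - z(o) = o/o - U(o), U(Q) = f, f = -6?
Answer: 9680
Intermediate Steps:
U(Q) = -6
z(o) = -2 (z(o) = 5 - (o/o - 1*(-6)) = 5 - (1 + 6) = 5 - 1*7 = 5 - 7 = -2)
9678 - z(-68) = 9678 - 1*(-2) = 9678 + 2 = 9680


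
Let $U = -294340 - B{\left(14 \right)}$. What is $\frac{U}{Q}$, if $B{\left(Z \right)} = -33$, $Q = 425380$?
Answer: $- \frac{294307}{425380} \approx -0.69187$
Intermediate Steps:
$U = -294307$ ($U = -294340 - -33 = -294340 + 33 = -294307$)
$\frac{U}{Q} = - \frac{294307}{425380}$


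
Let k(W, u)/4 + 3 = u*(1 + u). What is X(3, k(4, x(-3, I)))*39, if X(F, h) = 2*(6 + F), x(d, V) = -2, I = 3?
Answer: 702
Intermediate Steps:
k(W, u) = -12 + 4*u*(1 + u) (k(W, u) = -12 + 4*(u*(1 + u)) = -12 + 4*u*(1 + u))
X(F, h) = 12 + 2*F
X(3, k(4, x(-3, I)))*39 = (12 + 2*3)*39 = (12 + 6)*39 = 18*39 = 702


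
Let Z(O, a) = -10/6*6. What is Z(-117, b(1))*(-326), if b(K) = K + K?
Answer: 3260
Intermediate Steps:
b(K) = 2*K
Z(O, a) = -10 (Z(O, a) = -10/6*6 = -2*⅚*6 = -5/3*6 = -10)
Z(-117, b(1))*(-326) = -10*(-326) = 3260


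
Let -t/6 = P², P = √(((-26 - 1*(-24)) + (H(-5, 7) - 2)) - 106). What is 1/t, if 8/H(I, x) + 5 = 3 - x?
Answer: 3/1996 ≈ 0.0015030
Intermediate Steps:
H(I, x) = 8/(-2 - x) (H(I, x) = 8/(-5 + (3 - x)) = 8/(-2 - x))
P = I*√998/3 (P = √(((-26 - 1*(-24)) + (-8/(2 + 7) - 2)) - 106) = √(((-26 + 24) + (-8/9 - 2)) - 106) = √((-2 + (-8*⅑ - 2)) - 106) = √((-2 + (-8/9 - 2)) - 106) = √((-2 - 26/9) - 106) = √(-44/9 - 106) = √(-998/9) = I*√998/3 ≈ 10.53*I)
t = 1996/3 (t = -6*(I*√998/3)² = -6*(-998/9) = 1996/3 ≈ 665.33)
1/t = 1/(1996/3) = 3/1996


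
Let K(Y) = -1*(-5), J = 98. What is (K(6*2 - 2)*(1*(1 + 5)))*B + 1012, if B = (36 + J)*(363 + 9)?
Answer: 1496452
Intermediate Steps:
K(Y) = 5
B = 49848 (B = (36 + 98)*(363 + 9) = 134*372 = 49848)
(K(6*2 - 2)*(1*(1 + 5)))*B + 1012 = (5*(1*(1 + 5)))*49848 + 1012 = (5*(1*6))*49848 + 1012 = (5*6)*49848 + 1012 = 30*49848 + 1012 = 1495440 + 1012 = 1496452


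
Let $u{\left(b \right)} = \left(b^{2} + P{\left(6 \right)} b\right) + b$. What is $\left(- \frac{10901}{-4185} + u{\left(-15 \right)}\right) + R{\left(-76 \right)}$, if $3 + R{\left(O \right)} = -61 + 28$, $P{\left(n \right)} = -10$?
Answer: $\frac{1366841}{4185} \approx 326.6$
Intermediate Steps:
$u{\left(b \right)} = b^{2} - 9 b$ ($u{\left(b \right)} = \left(b^{2} - 10 b\right) + b = b^{2} - 9 b$)
$R{\left(O \right)} = -36$ ($R{\left(O \right)} = -3 + \left(-61 + 28\right) = -3 - 33 = -36$)
$\left(- \frac{10901}{-4185} + u{\left(-15 \right)}\right) + R{\left(-76 \right)} = \left(- \frac{10901}{-4185} - 15 \left(-9 - 15\right)\right) - 36 = \left(\left(-10901\right) \left(- \frac{1}{4185}\right) - -360\right) - 36 = \left(\frac{10901}{4185} + 360\right) - 36 = \frac{1517501}{4185} - 36 = \frac{1366841}{4185}$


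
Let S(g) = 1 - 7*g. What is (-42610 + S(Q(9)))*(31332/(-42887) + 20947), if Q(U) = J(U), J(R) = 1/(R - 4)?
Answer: -191389438719164/214435 ≈ -8.9253e+8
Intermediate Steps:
J(R) = 1/(-4 + R)
Q(U) = 1/(-4 + U)
(-42610 + S(Q(9)))*(31332/(-42887) + 20947) = (-42610 + (1 - 7/(-4 + 9)))*(31332/(-42887) + 20947) = (-42610 + (1 - 7/5))*(31332*(-1/42887) + 20947) = (-42610 + (1 - 7*⅕))*(-31332/42887 + 20947) = (-42610 + (1 - 7/5))*(898322657/42887) = (-42610 - ⅖)*(898322657/42887) = -213052/5*898322657/42887 = -191389438719164/214435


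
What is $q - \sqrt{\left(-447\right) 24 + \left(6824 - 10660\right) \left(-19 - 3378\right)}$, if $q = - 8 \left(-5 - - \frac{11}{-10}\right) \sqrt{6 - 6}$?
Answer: $- 2 \sqrt{3255041} \approx -3608.3$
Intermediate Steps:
$q = 0$ ($q = - 8 \left(-5 - \left(-11\right) \left(- \frac{1}{10}\right)\right) \sqrt{0} = - 8 \left(-5 - \frac{11}{10}\right) 0 = \left(-8\right) \left(- \frac{61}{10}\right) 0 = \frac{244}{5} \cdot 0 = 0$)
$q - \sqrt{\left(-447\right) 24 + \left(6824 - 10660\right) \left(-19 - 3378\right)} = 0 - \sqrt{\left(-447\right) 24 + \left(6824 - 10660\right) \left(-19 - 3378\right)} = 0 - \sqrt{-10728 - -13030892} = 0 - \sqrt{-10728 + 13030892} = 0 - \sqrt{13020164} = 0 - 2 \sqrt{3255041} = - 2 \sqrt{3255041}$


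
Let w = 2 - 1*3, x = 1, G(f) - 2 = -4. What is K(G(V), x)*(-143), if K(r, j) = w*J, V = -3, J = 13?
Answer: 1859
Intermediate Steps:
G(f) = -2 (G(f) = 2 - 4 = -2)
w = -1 (w = 2 - 3 = -1)
K(r, j) = -13 (K(r, j) = -1*13 = -13)
K(G(V), x)*(-143) = -13*(-143) = 1859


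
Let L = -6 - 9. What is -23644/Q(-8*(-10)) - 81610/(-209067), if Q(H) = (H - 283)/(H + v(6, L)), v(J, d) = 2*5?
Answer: 444902780150/42440601 ≈ 10483.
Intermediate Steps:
L = -15
v(J, d) = 10
Q(H) = (-283 + H)/(10 + H) (Q(H) = (H - 283)/(H + 10) = (-283 + H)/(10 + H))
-23644/Q(-8*(-10)) - 81610/(-209067) = -23644*(10 - 8*(-10))/(-283 - 8*(-10)) - 81610/(-209067) = -23644*(10 + 80)/(-283 + 80) - 81610*(-1/209067) = -23644/(-203/90) + 81610/209067 = -23644*(-90/203) + 81610/209067 = 2127960/203 + 81610/209067 = 444902780150/42440601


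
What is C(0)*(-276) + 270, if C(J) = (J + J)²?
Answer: 270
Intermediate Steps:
C(J) = 4*J² (C(J) = (2*J)² = 4*J²)
C(0)*(-276) + 270 = (4*0²)*(-276) + 270 = (4*0)*(-276) + 270 = 0*(-276) + 270 = 0 + 270 = 270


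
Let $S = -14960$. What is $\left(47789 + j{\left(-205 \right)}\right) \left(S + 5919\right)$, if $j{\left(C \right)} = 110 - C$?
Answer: $-434908264$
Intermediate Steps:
$\left(47789 + j{\left(-205 \right)}\right) \left(S + 5919\right) = \left(47789 + \left(110 - -205\right)\right) \left(-14960 + 5919\right) = \left(47789 + \left(110 + 205\right)\right) \left(-9041\right) = \left(47789 + 315\right) \left(-9041\right) = 48104 \left(-9041\right) = -434908264$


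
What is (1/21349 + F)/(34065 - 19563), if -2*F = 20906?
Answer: -37193516/51600533 ≈ -0.72080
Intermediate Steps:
F = -10453 (F = -½*20906 = -10453)
(1/21349 + F)/(34065 - 19563) = (1/21349 - 10453)/(34065 - 19563) = (1/21349 - 10453)/14502 = -223161096/21349*1/14502 = -37193516/51600533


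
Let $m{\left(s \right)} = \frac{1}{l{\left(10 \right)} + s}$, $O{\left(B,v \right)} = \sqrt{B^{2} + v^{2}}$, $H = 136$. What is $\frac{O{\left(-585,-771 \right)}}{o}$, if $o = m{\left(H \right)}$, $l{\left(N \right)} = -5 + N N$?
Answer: $693 \sqrt{104074} \approx 2.2357 \cdot 10^{5}$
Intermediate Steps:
$l{\left(N \right)} = -5 + N^{2}$
$m{\left(s \right)} = \frac{1}{95 + s}$ ($m{\left(s \right)} = \frac{1}{\left(-5 + 10^{2}\right) + s} = \frac{1}{\left(-5 + 100\right) + s} = \frac{1}{95 + s}$)
$o = \frac{1}{231}$ ($o = \frac{1}{95 + 136} = \frac{1}{231} \approx 0.004329$)
$\frac{O{\left(-585,-771 \right)}}{o} = \sqrt{\left(-585\right)^{2} + \left(-771\right)^{2}} \frac{1}{\frac{1}{231}} = \sqrt{342225 + 594441} \cdot 231 = \sqrt{936666} \cdot 231 = 3 \sqrt{104074} \cdot 231 = 693 \sqrt{104074}$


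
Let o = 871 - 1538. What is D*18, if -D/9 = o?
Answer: 108054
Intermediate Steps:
o = -667
D = 6003 (D = -9*(-667) = 6003)
D*18 = 6003*18 = 108054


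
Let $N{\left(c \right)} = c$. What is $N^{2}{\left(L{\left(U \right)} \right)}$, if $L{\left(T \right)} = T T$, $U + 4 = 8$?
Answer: $256$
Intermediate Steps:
$U = 4$ ($U = -4 + 8 = 4$)
$L{\left(T \right)} = T^{2}$
$N^{2}{\left(L{\left(U \right)} \right)} = \left(4^{2}\right)^{2} = 16^{2} = 256$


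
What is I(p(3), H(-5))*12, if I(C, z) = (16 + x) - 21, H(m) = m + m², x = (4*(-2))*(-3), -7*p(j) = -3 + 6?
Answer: 228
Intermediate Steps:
p(j) = -3/7 (p(j) = -(-3 + 6)/7 = -⅐*3 = -3/7)
x = 24 (x = -8*(-3) = 24)
I(C, z) = 19 (I(C, z) = (16 + 24) - 21 = 40 - 21 = 19)
I(p(3), H(-5))*12 = 19*12 = 228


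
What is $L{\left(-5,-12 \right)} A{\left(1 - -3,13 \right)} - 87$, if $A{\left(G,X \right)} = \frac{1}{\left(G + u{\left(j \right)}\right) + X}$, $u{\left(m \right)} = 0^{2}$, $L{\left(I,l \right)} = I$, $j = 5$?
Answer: $- \frac{1484}{17} \approx -87.294$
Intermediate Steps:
$u{\left(m \right)} = 0$
$A{\left(G,X \right)} = \frac{1}{G + X}$ ($A{\left(G,X \right)} = \frac{1}{\left(G + 0\right) + X} = \frac{1}{G + X}$)
$L{\left(-5,-12 \right)} A{\left(1 - -3,13 \right)} - 87 = - \frac{5}{\left(1 - -3\right) + 13} - 87 = - \frac{5}{\left(1 + 3\right) + 13} - 87 = - \frac{5}{4 + 13} - 87 = - \frac{5}{17} - 87 = - \frac{1484}{17}$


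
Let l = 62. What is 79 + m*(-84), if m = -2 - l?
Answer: 5455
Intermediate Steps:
m = -64 (m = -2 - 1*62 = -2 - 62 = -64)
79 + m*(-84) = 79 - 64*(-84) = 79 + 5376 = 5455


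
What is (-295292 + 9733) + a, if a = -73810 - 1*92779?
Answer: -452148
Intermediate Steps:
a = -166589 (a = -73810 - 92779 = -166589)
(-295292 + 9733) + a = (-295292 + 9733) - 166589 = -285559 - 166589 = -452148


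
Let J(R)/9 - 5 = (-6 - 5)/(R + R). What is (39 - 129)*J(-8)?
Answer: -36855/8 ≈ -4606.9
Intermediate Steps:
J(R) = 45 - 99/(2*R) (J(R) = 45 + 9*((-6 - 5)/(R + R)) = 45 + 9*(-11*1/(2*R)) = 45 + 9*(-11/(2*R)) = 45 - 99/(2*R))
(39 - 129)*J(-8) = (39 - 129)*(45 - 99/2/(-8)) = -90*(45 - 99/2*(-⅛)) = -90*(45 + 99/16) = -90*819/16 = -36855/8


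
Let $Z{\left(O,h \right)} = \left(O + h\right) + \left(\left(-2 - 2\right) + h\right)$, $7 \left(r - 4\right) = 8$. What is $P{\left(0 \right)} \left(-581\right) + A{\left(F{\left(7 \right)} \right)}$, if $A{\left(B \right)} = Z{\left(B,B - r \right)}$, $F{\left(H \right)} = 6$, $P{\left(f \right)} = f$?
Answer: $\frac{26}{7} \approx 3.7143$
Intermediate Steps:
$r = \frac{36}{7}$ ($r = 4 + \frac{1}{7} \cdot 8 = 4 + \frac{8}{7} = \frac{36}{7} \approx 5.1429$)
$Z{\left(O,h \right)} = -4 + O + 2 h$ ($Z{\left(O,h \right)} = \left(O + h\right) + \left(-4 + h\right) = -4 + O + 2 h$)
$A{\left(B \right)} = - \frac{100}{7} + 3 B$ ($A{\left(B \right)} = -4 + B + 2 \left(B - \frac{36}{7}\right) = -4 + B + 2 \left(- \frac{36}{7} + B\right) = -4 + B + \left(- \frac{72}{7} + 2 B\right) = - \frac{100}{7} + 3 B$)
$P{\left(0 \right)} \left(-581\right) + A{\left(F{\left(7 \right)} \right)} = 0 \left(-581\right) + \left(- \frac{100}{7} + 3 \cdot 6\right) = 0 + \left(- \frac{100}{7} + 18\right) = 0 + \frac{26}{7} = \frac{26}{7}$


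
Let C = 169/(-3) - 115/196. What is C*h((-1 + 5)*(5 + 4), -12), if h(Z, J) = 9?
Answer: -100407/196 ≈ -512.28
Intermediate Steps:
C = -33469/588 (C = 169*(-1/3) - 115*1/196 = -169/3 - 115/196 = -33469/588 ≈ -56.920)
C*h((-1 + 5)*(5 + 4), -12) = -33469/588*9 = -100407/196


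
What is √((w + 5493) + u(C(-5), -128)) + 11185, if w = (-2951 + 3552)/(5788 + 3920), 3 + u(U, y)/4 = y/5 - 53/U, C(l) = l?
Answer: 11185 + √127727352663/4854 ≈ 11259.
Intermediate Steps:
u(U, y) = -12 - 212/U + 4*y/5 (u(U, y) = -12 + 4*(y/5 - 53/U) = -12 + 4*(-53/U + y/5) = -12 + (-212/U + 4*y/5) = -12 - 212/U + 4*y/5)
w = 601/9708 ≈ 0.061908
√((w + 5493) + u(C(-5), -128)) + 11185 = √((601/9708 + 5493) + (-12 - 212/(-5) + (⅘)*(-128))) + 11185 = √(53326645/9708 + (-12 - 212*(-⅕) - 512/5)) + 11185 = √(53326645/9708 + (-12 + 212/5 - 512/5)) + 11185 = √(53326645/9708 - 72) + 11185 = √(52627669/9708) + 11185 = √127727352663/4854 + 11185 = 11185 + √127727352663/4854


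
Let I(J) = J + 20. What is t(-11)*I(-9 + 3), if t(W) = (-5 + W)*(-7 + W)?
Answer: 4032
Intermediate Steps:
I(J) = 20 + J
t(W) = (-7 + W)*(-5 + W)
t(-11)*I(-9 + 3) = (35 + (-11)**2 - 12*(-11))*(20 + (-9 + 3)) = (35 + 121 + 132)*(20 - 6) = 288*14 = 4032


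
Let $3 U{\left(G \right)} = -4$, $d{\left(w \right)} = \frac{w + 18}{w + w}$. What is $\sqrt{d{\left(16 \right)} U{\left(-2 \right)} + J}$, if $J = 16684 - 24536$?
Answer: $\frac{i \sqrt{282723}}{6} \approx 88.62 i$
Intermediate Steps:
$d{\left(w \right)} = \frac{18 + w}{2 w}$
$U{\left(G \right)} = - \frac{4}{3}$ ($U{\left(G \right)} = \frac{1}{3} \left(-4\right) = - \frac{4}{3}$)
$J = -7852$ ($J = 16684 - 24536 = -7852$)
$\sqrt{d{\left(16 \right)} U{\left(-2 \right)} + J} = \sqrt{\frac{18 + 16}{2 \cdot 16} \left(- \frac{4}{3}\right) - 7852} = \sqrt{\frac{1}{2} \cdot \frac{1}{16} \cdot 34 \left(- \frac{4}{3}\right) - 7852} = \sqrt{\frac{17}{16} \left(- \frac{4}{3}\right) - 7852} = \sqrt{- \frac{17}{12} - 7852} = \sqrt{- \frac{94241}{12}} = \frac{i \sqrt{282723}}{6}$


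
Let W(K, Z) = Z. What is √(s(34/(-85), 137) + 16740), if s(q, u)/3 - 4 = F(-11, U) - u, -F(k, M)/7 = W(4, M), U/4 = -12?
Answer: √17349 ≈ 131.72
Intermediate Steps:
U = -48 (U = 4*(-12) = -48)
F(k, M) = -7*M
s(q, u) = 1020 - 3*u (s(q, u) = 12 + 3*(-7*(-48) - u) = 12 + 3*(336 - u) = 12 + (1008 - 3*u) = 1020 - 3*u)
√(s(34/(-85), 137) + 16740) = √((1020 - 3*137) + 16740) = √((1020 - 411) + 16740) = √(609 + 16740) = √17349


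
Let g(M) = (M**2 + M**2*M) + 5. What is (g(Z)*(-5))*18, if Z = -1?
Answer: -450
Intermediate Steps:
g(M) = 5 + M**2 + M**3 (g(M) = (M**2 + M**3) + 5 = 5 + M**2 + M**3)
(g(Z)*(-5))*18 = ((5 + (-1)**2 + (-1)**3)*(-5))*18 = ((5 + 1 - 1)*(-5))*18 = (5*(-5))*18 = -25*18 = -450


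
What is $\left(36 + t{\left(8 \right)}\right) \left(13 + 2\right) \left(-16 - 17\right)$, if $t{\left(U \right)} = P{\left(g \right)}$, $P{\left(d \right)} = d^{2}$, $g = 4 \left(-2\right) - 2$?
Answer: $-67320$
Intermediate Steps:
$g = -10$ ($g = -8 - 2 = -10$)
$t{\left(U \right)} = 100$ ($t{\left(U \right)} = \left(-10\right)^{2} = 100$)
$\left(36 + t{\left(8 \right)}\right) \left(13 + 2\right) \left(-16 - 17\right) = \left(36 + 100\right) \left(13 + 2\right) \left(-16 - 17\right) = 136 \cdot 15 \left(-33\right) = 136 \left(-495\right) = -67320$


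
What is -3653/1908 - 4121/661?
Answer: -10277501/1261188 ≈ -8.1491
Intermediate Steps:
-3653/1908 - 4121/661 = -10277501/1261188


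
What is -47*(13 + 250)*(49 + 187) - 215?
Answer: -2917411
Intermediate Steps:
-47*(13 + 250)*(49 + 187) - 215 = -12361*236 - 215 = -47*62068 - 215 = -2917196 - 215 = -2917411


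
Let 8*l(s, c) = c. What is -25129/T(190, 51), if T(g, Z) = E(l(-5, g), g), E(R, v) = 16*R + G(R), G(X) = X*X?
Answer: -402064/15105 ≈ -26.618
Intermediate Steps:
l(s, c) = c/8
G(X) = X²
E(R, v) = R² + 16*R (E(R, v) = 16*R + R² = R² + 16*R)
T(g, Z) = g*(16 + g/8)/8 (T(g, Z) = (g/8)*(16 + g/8) = g*(16 + g/8)/8)
-25129/T(190, 51) = -25129*32/(95*(128 + 190)) = -25129/((1/64)*190*318) = -25129/15105/16 = -25129*16/15105 = -402064/15105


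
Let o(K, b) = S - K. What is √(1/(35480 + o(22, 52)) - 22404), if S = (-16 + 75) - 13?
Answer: 11*I*√14587295485/8876 ≈ 149.68*I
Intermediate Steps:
S = 46 (S = 59 - 13 = 46)
o(K, b) = 46 - K
√(1/(35480 + o(22, 52)) - 22404) = √(1/(35480 + (46 - 1*22)) - 22404) = √(1/(35480 + (46 - 22)) - 22404) = √(1/(35480 + 24) - 22404) = √(1/35504 - 22404) = √(-795431615/35504) = 11*I*√14587295485/8876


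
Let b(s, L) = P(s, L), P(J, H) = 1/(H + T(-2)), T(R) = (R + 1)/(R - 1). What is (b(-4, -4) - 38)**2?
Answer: 177241/121 ≈ 1464.8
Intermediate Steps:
T(R) = (1 + R)/(-1 + R)
P(J, H) = 1/(1/3 + H) (P(J, H) = 1/(H + (1 - 2)/(-1 - 2)) = 1/(H - 1/(-3)) = 1/(H - 1/3*(-1)) = 1/(H + 1/3) = 1/(1/3 + H))
b(s, L) = 3/(1 + 3*L)
(b(-4, -4) - 38)**2 = (3/(1 + 3*(-4)) - 38)**2 = (3/(1 - 12) - 38)**2 = (3/(-11) - 38)**2 = (3*(-1/11) - 38)**2 = (-3/11 - 38)**2 = (-421/11)**2 = 177241/121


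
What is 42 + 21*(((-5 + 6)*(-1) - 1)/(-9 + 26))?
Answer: 672/17 ≈ 39.529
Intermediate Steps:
42 + 21*(((-5 + 6)*(-1) - 1)/(-9 + 26)) = 42 + 21*((1*(-1) - 1)/17) = 42 + 21*((-1 - 1)*(1/17)) = 42 + 21*(-2*1/17) = 42 + 21*(-2/17) = 42 - 42/17 = 672/17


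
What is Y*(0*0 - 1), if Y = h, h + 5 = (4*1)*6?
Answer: -19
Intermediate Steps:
h = 19 (h = -5 + (4*1)*6 = -5 + 4*6 = -5 + 24 = 19)
Y = 19
Y*(0*0 - 1) = 19*(0*0 - 1) = 19*(0 - 1) = 19*(-1) = -19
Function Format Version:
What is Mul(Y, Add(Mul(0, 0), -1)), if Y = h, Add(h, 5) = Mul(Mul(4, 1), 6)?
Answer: -19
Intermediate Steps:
h = 19 (h = Add(-5, Mul(Mul(4, 1), 6)) = Add(-5, Mul(4, 6)) = Add(-5, 24) = 19)
Y = 19
Mul(Y, Add(Mul(0, 0), -1)) = Mul(19, Add(Mul(0, 0), -1)) = Mul(19, Add(0, -1)) = Mul(19, -1) = -19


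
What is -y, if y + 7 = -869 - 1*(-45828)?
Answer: -44952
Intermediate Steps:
y = 44952 (y = -7 + (-869 - 1*(-45828)) = -7 + (-869 + 45828) = -7 + 44959 = 44952)
-y = -1*44952 = -44952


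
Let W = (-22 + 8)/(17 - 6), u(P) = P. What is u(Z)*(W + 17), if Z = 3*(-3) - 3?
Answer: -2076/11 ≈ -188.73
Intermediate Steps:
Z = -12 (Z = -9 - 3 = -12)
W = -14/11 ≈ -1.2727
u(Z)*(W + 17) = -12*(-14/11 + 17) = -12*173/11 = -2076/11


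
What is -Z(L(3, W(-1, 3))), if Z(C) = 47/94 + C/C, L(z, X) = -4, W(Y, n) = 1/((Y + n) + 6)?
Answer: -3/2 ≈ -1.5000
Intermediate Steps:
W(Y, n) = 1/(6 + Y + n)
Z(C) = 3/2 (Z(C) = 47*(1/94) + 1 = ½ + 1 = 3/2)
-Z(L(3, W(-1, 3))) = -1*3/2 = -3/2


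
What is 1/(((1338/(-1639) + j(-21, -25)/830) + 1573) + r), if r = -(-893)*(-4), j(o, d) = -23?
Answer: -1360370/2720527867 ≈ -0.00050004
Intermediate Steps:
r = -3572 (r = -893*4 = -3572)
1/(((1338/(-1639) + j(-21, -25)/830) + 1573) + r) = 1/(((1338/(-1639) - 23/830) + 1573) - 3572) = 1/(((1338*(-1/1639) - 23*1/830) + 1573) - 3572) = 1/(((-1338/1639 - 23/830) + 1573) - 3572) = 1/((-1148237/1360370 + 1573) - 3572) = 1/(2138713773/1360370 - 3572) = 1/(-2720527867/1360370) = -1360370/2720527867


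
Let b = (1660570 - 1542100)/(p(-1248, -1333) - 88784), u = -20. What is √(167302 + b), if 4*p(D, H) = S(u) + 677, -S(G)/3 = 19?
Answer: 2*√36504538340582/29543 ≈ 409.02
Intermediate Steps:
S(G) = -57 (S(G) = -3*19 = -57)
p(D, H) = 155 (p(D, H) = (-57 + 677)/4 = (¼)*620 = 155)
b = -39490/29543 (b = (1660570 - 1542100)/(155 - 88784) = 118470/(-88629) = 118470*(-1/88629) = -39490/29543 ≈ -1.3367)
√(167302 + b) = √(167302 - 39490/29543) = √(4942563496/29543) = 2*√36504538340582/29543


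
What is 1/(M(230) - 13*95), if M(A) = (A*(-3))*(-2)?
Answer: 1/145 ≈ 0.0068966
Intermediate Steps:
M(A) = 6*A (M(A) = -3*A*(-2) = 6*A)
1/(M(230) - 13*95) = 1/(6*230 - 13*95) = 1/(1380 - 1235) = 1/145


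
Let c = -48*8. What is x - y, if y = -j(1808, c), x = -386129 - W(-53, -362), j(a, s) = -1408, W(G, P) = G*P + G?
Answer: -406670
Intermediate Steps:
W(G, P) = G + G*P
c = -384
x = -405262 (x = -386129 - (-53)*(1 - 362) = -386129 - (-53)*(-361) = -386129 - 1*19133 = -386129 - 19133 = -405262)
y = 1408 (y = -1*(-1408) = 1408)
x - y = -405262 - 1*1408 = -405262 - 1408 = -406670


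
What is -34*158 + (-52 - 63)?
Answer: -5487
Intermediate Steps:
-34*158 + (-52 - 63) = -5372 - 115 = -5487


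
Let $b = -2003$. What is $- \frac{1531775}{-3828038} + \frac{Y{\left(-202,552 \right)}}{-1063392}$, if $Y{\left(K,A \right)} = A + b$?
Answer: $\frac{817215881969}{2035352492448} \approx 0.40151$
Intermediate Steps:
$Y{\left(K,A \right)} = -2003 + A$ ($Y{\left(K,A \right)} = A - 2003 = -2003 + A$)
$- \frac{1531775}{-3828038} + \frac{Y{\left(-202,552 \right)}}{-1063392} = - \frac{1531775}{-3828038} + \frac{-2003 + 552}{-1063392} = \left(-1531775\right) \left(- \frac{1}{3828038}\right) - - \frac{1451}{1063392} = \frac{1531775}{3828038} + \frac{1451}{1063392} = \frac{817215881969}{2035352492448}$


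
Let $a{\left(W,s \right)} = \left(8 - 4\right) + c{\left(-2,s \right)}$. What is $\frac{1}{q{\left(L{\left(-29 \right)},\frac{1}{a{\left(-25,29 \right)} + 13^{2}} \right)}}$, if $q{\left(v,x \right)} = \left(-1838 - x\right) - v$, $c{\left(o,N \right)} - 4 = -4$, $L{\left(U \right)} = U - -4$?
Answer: $- \frac{173}{313650} \approx -0.00055157$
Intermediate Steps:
$L{\left(U \right)} = 4 + U$ ($L{\left(U \right)} = U + 4 = 4 + U$)
$c{\left(o,N \right)} = 0$ ($c{\left(o,N \right)} = 4 - 4 = 0$)
$a{\left(W,s \right)} = 4$ ($a{\left(W,s \right)} = \left(8 - 4\right) + 0 = 4 + 0 = 4$)
$q{\left(v,x \right)} = -1838 - v - x$
$\frac{1}{q{\left(L{\left(-29 \right)},\frac{1}{a{\left(-25,29 \right)} + 13^{2}} \right)}} = \frac{1}{-1838 - \left(4 - 29\right) - \frac{1}{4 + 13^{2}}} = \frac{1}{-1838 - -25 - \frac{1}{4 + 169}} = \frac{1}{-1838 + 25 - \frac{1}{173}} = \frac{1}{- \frac{313650}{173}} = - \frac{173}{313650}$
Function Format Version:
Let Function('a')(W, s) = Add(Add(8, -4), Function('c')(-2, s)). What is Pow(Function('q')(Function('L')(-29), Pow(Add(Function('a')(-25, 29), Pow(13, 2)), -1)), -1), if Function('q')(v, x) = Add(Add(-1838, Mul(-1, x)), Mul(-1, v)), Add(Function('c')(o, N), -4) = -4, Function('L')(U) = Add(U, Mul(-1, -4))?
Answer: Rational(-173, 313650) ≈ -0.00055157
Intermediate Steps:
Function('L')(U) = Add(4, U) (Function('L')(U) = Add(U, 4) = Add(4, U))
Function('c')(o, N) = 0 (Function('c')(o, N) = Add(4, -4) = 0)
Function('a')(W, s) = 4 (Function('a')(W, s) = Add(Add(8, -4), 0) = Add(4, 0) = 4)
Function('q')(v, x) = Add(-1838, Mul(-1, v), Mul(-1, x))
Pow(Function('q')(Function('L')(-29), Pow(Add(Function('a')(-25, 29), Pow(13, 2)), -1)), -1) = Pow(Add(-1838, Mul(-1, Add(4, -29)), Mul(-1, Pow(Add(4, Pow(13, 2)), -1))), -1) = Pow(Add(-1838, Mul(-1, -25), Mul(-1, Pow(Add(4, 169), -1))), -1) = Pow(Add(-1838, 25, Mul(-1, Pow(173, -1))), -1) = Pow(Add(-1838, 25, Mul(-1, Rational(1, 173))), -1) = Pow(Add(-1838, 25, Rational(-1, 173)), -1) = Pow(Rational(-313650, 173), -1) = Rational(-173, 313650)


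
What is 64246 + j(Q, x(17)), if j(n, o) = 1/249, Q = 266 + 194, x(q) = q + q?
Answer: 15997255/249 ≈ 64246.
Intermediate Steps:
x(q) = 2*q
Q = 460
j(n, o) = 1/249
64246 + j(Q, x(17)) = 64246 + 1/249 = 15997255/249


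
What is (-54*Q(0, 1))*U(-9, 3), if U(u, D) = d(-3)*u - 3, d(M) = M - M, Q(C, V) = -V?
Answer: -162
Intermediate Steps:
d(M) = 0
U(u, D) = -3 (U(u, D) = 0*u - 3 = 0 - 3 = -3)
(-54*Q(0, 1))*U(-9, 3) = -(-54)*(-3) = -54*(-1)*(-3) = 54*(-3) = -162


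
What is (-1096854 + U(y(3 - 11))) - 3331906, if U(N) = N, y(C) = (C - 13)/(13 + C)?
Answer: -22143821/5 ≈ -4.4288e+6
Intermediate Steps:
y(C) = (-13 + C)/(13 + C)
(-1096854 + U(y(3 - 11))) - 3331906 = (-1096854 + (-13 + (3 - 11))/(13 + (3 - 11))) - 3331906 = (-1096854 + (-13 - 8)/(13 - 8)) - 3331906 = (-1096854 - 21/5) - 3331906 = -5484291/5 - 3331906 = -22143821/5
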